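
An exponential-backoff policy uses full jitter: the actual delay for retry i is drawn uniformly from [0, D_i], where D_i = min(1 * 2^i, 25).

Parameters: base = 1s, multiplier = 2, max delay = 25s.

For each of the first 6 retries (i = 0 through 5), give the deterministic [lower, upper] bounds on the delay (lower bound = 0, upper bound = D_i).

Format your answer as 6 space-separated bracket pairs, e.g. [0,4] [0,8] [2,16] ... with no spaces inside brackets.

Computing bounds per retry:
  i=0: D_i=min(1*2^0,25)=1, bounds=[0,1]
  i=1: D_i=min(1*2^1,25)=2, bounds=[0,2]
  i=2: D_i=min(1*2^2,25)=4, bounds=[0,4]
  i=3: D_i=min(1*2^3,25)=8, bounds=[0,8]
  i=4: D_i=min(1*2^4,25)=16, bounds=[0,16]
  i=5: D_i=min(1*2^5,25)=25, bounds=[0,25]

Answer: [0,1] [0,2] [0,4] [0,8] [0,16] [0,25]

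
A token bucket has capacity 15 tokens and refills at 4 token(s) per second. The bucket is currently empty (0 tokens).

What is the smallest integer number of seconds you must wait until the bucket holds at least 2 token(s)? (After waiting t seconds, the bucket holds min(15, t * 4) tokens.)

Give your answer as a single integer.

Answer: 1

Derivation:
Need t * 4 >= 2, so t >= 2/4.
Smallest integer t = ceil(2/4) = 1.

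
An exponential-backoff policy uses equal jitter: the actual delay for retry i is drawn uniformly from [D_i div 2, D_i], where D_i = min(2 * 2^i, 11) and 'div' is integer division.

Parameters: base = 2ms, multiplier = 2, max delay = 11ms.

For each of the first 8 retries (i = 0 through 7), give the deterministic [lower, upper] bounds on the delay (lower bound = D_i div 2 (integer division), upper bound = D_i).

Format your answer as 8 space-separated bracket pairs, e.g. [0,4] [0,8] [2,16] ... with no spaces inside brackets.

Answer: [1,2] [2,4] [4,8] [5,11] [5,11] [5,11] [5,11] [5,11]

Derivation:
Computing bounds per retry:
  i=0: D_i=min(2*2^0,11)=2, bounds=[1,2]
  i=1: D_i=min(2*2^1,11)=4, bounds=[2,4]
  i=2: D_i=min(2*2^2,11)=8, bounds=[4,8]
  i=3: D_i=min(2*2^3,11)=11, bounds=[5,11]
  i=4: D_i=min(2*2^4,11)=11, bounds=[5,11]
  i=5: D_i=min(2*2^5,11)=11, bounds=[5,11]
  i=6: D_i=min(2*2^6,11)=11, bounds=[5,11]
  i=7: D_i=min(2*2^7,11)=11, bounds=[5,11]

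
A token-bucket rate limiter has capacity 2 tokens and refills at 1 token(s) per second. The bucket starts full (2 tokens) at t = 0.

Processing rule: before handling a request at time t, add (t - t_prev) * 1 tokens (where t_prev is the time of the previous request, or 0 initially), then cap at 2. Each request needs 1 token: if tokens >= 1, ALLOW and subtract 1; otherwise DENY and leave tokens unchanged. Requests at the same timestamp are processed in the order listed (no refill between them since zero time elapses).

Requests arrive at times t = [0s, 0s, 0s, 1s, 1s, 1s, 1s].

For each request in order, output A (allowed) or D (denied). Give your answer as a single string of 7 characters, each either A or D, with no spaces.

Answer: AADADDD

Derivation:
Simulating step by step:
  req#1 t=0s: ALLOW
  req#2 t=0s: ALLOW
  req#3 t=0s: DENY
  req#4 t=1s: ALLOW
  req#5 t=1s: DENY
  req#6 t=1s: DENY
  req#7 t=1s: DENY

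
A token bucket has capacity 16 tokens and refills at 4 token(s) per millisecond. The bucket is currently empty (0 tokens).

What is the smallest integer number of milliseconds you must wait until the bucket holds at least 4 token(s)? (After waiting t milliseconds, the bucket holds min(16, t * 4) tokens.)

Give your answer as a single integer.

Need t * 4 >= 4, so t >= 4/4.
Smallest integer t = ceil(4/4) = 1.

Answer: 1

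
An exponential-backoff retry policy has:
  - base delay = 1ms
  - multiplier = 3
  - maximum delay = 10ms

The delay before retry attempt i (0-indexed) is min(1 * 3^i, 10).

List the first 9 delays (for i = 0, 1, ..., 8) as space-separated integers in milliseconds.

Answer: 1 3 9 10 10 10 10 10 10

Derivation:
Computing each delay:
  i=0: min(1*3^0, 10) = 1
  i=1: min(1*3^1, 10) = 3
  i=2: min(1*3^2, 10) = 9
  i=3: min(1*3^3, 10) = 10
  i=4: min(1*3^4, 10) = 10
  i=5: min(1*3^5, 10) = 10
  i=6: min(1*3^6, 10) = 10
  i=7: min(1*3^7, 10) = 10
  i=8: min(1*3^8, 10) = 10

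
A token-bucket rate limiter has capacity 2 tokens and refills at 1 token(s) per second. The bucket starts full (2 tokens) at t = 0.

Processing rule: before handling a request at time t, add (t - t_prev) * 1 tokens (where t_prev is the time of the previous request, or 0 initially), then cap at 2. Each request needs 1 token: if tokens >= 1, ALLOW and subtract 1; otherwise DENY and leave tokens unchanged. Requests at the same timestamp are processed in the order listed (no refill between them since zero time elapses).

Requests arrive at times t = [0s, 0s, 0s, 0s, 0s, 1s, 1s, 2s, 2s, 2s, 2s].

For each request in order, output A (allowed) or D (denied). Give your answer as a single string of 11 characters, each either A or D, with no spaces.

Answer: AADDDADADDD

Derivation:
Simulating step by step:
  req#1 t=0s: ALLOW
  req#2 t=0s: ALLOW
  req#3 t=0s: DENY
  req#4 t=0s: DENY
  req#5 t=0s: DENY
  req#6 t=1s: ALLOW
  req#7 t=1s: DENY
  req#8 t=2s: ALLOW
  req#9 t=2s: DENY
  req#10 t=2s: DENY
  req#11 t=2s: DENY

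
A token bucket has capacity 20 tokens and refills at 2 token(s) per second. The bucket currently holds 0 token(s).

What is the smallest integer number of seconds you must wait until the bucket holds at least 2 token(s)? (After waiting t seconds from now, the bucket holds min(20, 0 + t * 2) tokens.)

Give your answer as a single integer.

Answer: 1

Derivation:
Need 0 + t * 2 >= 2, so t >= 2/2.
Smallest integer t = ceil(2/2) = 1.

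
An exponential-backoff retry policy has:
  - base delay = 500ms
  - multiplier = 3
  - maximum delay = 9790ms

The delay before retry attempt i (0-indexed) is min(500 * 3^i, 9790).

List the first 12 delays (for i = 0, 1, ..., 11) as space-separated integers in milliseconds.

Computing each delay:
  i=0: min(500*3^0, 9790) = 500
  i=1: min(500*3^1, 9790) = 1500
  i=2: min(500*3^2, 9790) = 4500
  i=3: min(500*3^3, 9790) = 9790
  i=4: min(500*3^4, 9790) = 9790
  i=5: min(500*3^5, 9790) = 9790
  i=6: min(500*3^6, 9790) = 9790
  i=7: min(500*3^7, 9790) = 9790
  i=8: min(500*3^8, 9790) = 9790
  i=9: min(500*3^9, 9790) = 9790
  i=10: min(500*3^10, 9790) = 9790
  i=11: min(500*3^11, 9790) = 9790

Answer: 500 1500 4500 9790 9790 9790 9790 9790 9790 9790 9790 9790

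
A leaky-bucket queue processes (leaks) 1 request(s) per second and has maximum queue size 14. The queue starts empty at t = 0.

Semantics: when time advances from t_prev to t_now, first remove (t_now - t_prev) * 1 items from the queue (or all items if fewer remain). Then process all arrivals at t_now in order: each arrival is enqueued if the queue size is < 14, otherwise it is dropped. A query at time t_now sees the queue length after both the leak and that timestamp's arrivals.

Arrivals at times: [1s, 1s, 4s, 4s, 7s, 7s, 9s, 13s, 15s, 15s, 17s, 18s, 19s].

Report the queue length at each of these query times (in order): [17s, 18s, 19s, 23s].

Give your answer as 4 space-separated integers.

Queue lengths at query times:
  query t=17s: backlog = 1
  query t=18s: backlog = 1
  query t=19s: backlog = 1
  query t=23s: backlog = 0

Answer: 1 1 1 0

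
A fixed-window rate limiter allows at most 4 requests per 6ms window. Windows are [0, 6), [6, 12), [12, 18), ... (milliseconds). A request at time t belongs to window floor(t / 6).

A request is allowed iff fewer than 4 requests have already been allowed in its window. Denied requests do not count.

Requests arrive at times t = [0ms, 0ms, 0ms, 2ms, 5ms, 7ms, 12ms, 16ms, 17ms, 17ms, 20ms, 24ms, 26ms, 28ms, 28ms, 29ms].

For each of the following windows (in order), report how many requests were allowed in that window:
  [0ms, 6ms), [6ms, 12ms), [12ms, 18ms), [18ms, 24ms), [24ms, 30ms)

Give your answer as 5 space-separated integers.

Answer: 4 1 4 1 4

Derivation:
Processing requests:
  req#1 t=0ms (window 0): ALLOW
  req#2 t=0ms (window 0): ALLOW
  req#3 t=0ms (window 0): ALLOW
  req#4 t=2ms (window 0): ALLOW
  req#5 t=5ms (window 0): DENY
  req#6 t=7ms (window 1): ALLOW
  req#7 t=12ms (window 2): ALLOW
  req#8 t=16ms (window 2): ALLOW
  req#9 t=17ms (window 2): ALLOW
  req#10 t=17ms (window 2): ALLOW
  req#11 t=20ms (window 3): ALLOW
  req#12 t=24ms (window 4): ALLOW
  req#13 t=26ms (window 4): ALLOW
  req#14 t=28ms (window 4): ALLOW
  req#15 t=28ms (window 4): ALLOW
  req#16 t=29ms (window 4): DENY

Allowed counts by window: 4 1 4 1 4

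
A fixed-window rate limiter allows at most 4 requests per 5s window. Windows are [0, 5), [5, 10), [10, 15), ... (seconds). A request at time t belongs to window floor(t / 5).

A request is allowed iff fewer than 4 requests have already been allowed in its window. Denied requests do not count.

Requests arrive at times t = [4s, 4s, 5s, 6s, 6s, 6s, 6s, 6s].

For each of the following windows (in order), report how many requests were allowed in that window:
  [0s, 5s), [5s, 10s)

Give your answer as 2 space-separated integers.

Processing requests:
  req#1 t=4s (window 0): ALLOW
  req#2 t=4s (window 0): ALLOW
  req#3 t=5s (window 1): ALLOW
  req#4 t=6s (window 1): ALLOW
  req#5 t=6s (window 1): ALLOW
  req#6 t=6s (window 1): ALLOW
  req#7 t=6s (window 1): DENY
  req#8 t=6s (window 1): DENY

Allowed counts by window: 2 4

Answer: 2 4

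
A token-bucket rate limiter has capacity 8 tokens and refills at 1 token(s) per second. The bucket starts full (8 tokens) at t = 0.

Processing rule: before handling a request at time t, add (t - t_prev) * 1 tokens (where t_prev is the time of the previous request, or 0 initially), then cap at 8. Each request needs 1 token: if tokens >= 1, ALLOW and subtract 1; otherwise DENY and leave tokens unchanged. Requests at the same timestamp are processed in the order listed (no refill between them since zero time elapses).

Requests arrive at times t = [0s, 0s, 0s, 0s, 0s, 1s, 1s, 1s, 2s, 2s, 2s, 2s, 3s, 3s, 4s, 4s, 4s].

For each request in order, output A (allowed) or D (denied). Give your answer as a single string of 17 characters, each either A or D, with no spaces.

Simulating step by step:
  req#1 t=0s: ALLOW
  req#2 t=0s: ALLOW
  req#3 t=0s: ALLOW
  req#4 t=0s: ALLOW
  req#5 t=0s: ALLOW
  req#6 t=1s: ALLOW
  req#7 t=1s: ALLOW
  req#8 t=1s: ALLOW
  req#9 t=2s: ALLOW
  req#10 t=2s: ALLOW
  req#11 t=2s: DENY
  req#12 t=2s: DENY
  req#13 t=3s: ALLOW
  req#14 t=3s: DENY
  req#15 t=4s: ALLOW
  req#16 t=4s: DENY
  req#17 t=4s: DENY

Answer: AAAAAAAAAADDADADD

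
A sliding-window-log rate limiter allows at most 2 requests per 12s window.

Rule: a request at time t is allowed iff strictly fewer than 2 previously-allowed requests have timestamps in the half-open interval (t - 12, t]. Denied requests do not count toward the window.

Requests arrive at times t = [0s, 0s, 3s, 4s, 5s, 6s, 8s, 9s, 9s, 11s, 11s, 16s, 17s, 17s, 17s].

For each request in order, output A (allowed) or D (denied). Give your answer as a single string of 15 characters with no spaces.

Tracking allowed requests in the window:
  req#1 t=0s: ALLOW
  req#2 t=0s: ALLOW
  req#3 t=3s: DENY
  req#4 t=4s: DENY
  req#5 t=5s: DENY
  req#6 t=6s: DENY
  req#7 t=8s: DENY
  req#8 t=9s: DENY
  req#9 t=9s: DENY
  req#10 t=11s: DENY
  req#11 t=11s: DENY
  req#12 t=16s: ALLOW
  req#13 t=17s: ALLOW
  req#14 t=17s: DENY
  req#15 t=17s: DENY

Answer: AADDDDDDDDDAADD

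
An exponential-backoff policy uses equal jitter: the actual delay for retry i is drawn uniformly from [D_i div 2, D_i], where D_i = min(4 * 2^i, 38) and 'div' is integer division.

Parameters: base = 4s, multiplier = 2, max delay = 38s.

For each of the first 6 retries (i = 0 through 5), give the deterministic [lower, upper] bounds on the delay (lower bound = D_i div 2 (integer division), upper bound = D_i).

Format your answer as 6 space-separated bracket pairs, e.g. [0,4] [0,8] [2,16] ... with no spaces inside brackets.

Computing bounds per retry:
  i=0: D_i=min(4*2^0,38)=4, bounds=[2,4]
  i=1: D_i=min(4*2^1,38)=8, bounds=[4,8]
  i=2: D_i=min(4*2^2,38)=16, bounds=[8,16]
  i=3: D_i=min(4*2^3,38)=32, bounds=[16,32]
  i=4: D_i=min(4*2^4,38)=38, bounds=[19,38]
  i=5: D_i=min(4*2^5,38)=38, bounds=[19,38]

Answer: [2,4] [4,8] [8,16] [16,32] [19,38] [19,38]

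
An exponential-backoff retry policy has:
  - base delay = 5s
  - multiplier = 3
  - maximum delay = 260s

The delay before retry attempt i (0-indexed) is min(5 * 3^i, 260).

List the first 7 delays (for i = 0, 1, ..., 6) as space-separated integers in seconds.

Computing each delay:
  i=0: min(5*3^0, 260) = 5
  i=1: min(5*3^1, 260) = 15
  i=2: min(5*3^2, 260) = 45
  i=3: min(5*3^3, 260) = 135
  i=4: min(5*3^4, 260) = 260
  i=5: min(5*3^5, 260) = 260
  i=6: min(5*3^6, 260) = 260

Answer: 5 15 45 135 260 260 260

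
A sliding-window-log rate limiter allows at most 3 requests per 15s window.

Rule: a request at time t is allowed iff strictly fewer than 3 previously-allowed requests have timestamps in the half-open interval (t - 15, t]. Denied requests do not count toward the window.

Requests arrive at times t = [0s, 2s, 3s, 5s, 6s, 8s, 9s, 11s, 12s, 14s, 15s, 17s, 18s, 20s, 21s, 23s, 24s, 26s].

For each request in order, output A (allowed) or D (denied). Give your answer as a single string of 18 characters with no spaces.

Answer: AAADDDDDDDAAADDDDD

Derivation:
Tracking allowed requests in the window:
  req#1 t=0s: ALLOW
  req#2 t=2s: ALLOW
  req#3 t=3s: ALLOW
  req#4 t=5s: DENY
  req#5 t=6s: DENY
  req#6 t=8s: DENY
  req#7 t=9s: DENY
  req#8 t=11s: DENY
  req#9 t=12s: DENY
  req#10 t=14s: DENY
  req#11 t=15s: ALLOW
  req#12 t=17s: ALLOW
  req#13 t=18s: ALLOW
  req#14 t=20s: DENY
  req#15 t=21s: DENY
  req#16 t=23s: DENY
  req#17 t=24s: DENY
  req#18 t=26s: DENY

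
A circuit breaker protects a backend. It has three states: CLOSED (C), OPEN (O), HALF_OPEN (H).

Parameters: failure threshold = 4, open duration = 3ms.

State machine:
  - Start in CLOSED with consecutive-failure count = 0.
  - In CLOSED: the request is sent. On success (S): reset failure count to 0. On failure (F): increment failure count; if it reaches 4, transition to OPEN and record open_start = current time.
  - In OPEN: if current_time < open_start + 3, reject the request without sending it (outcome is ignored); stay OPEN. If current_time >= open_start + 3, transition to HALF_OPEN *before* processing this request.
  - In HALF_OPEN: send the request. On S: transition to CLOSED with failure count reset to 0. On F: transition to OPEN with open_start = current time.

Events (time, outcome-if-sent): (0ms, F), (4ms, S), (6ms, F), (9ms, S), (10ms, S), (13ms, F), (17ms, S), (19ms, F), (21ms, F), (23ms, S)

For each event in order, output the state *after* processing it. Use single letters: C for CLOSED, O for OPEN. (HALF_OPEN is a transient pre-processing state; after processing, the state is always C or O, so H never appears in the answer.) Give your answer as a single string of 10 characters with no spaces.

State after each event:
  event#1 t=0ms outcome=F: state=CLOSED
  event#2 t=4ms outcome=S: state=CLOSED
  event#3 t=6ms outcome=F: state=CLOSED
  event#4 t=9ms outcome=S: state=CLOSED
  event#5 t=10ms outcome=S: state=CLOSED
  event#6 t=13ms outcome=F: state=CLOSED
  event#7 t=17ms outcome=S: state=CLOSED
  event#8 t=19ms outcome=F: state=CLOSED
  event#9 t=21ms outcome=F: state=CLOSED
  event#10 t=23ms outcome=S: state=CLOSED

Answer: CCCCCCCCCC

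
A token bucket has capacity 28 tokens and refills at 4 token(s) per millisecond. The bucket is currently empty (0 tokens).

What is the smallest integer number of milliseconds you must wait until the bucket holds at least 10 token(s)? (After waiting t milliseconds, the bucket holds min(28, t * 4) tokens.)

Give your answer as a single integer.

Need t * 4 >= 10, so t >= 10/4.
Smallest integer t = ceil(10/4) = 3.

Answer: 3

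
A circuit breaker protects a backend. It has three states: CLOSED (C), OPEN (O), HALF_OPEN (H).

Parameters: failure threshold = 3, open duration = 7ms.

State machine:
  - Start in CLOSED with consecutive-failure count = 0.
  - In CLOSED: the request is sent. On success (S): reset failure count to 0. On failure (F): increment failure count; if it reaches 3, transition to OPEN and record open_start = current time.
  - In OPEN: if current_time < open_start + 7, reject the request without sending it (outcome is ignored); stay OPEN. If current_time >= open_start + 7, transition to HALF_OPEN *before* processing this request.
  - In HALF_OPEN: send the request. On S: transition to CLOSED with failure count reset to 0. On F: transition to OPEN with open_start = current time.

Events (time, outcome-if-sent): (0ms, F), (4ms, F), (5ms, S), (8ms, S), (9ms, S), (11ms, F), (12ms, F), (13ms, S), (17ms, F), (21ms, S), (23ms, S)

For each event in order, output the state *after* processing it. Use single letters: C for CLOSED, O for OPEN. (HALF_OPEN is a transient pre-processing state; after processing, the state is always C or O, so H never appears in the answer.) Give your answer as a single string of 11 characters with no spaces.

Answer: CCCCCCCCCCC

Derivation:
State after each event:
  event#1 t=0ms outcome=F: state=CLOSED
  event#2 t=4ms outcome=F: state=CLOSED
  event#3 t=5ms outcome=S: state=CLOSED
  event#4 t=8ms outcome=S: state=CLOSED
  event#5 t=9ms outcome=S: state=CLOSED
  event#6 t=11ms outcome=F: state=CLOSED
  event#7 t=12ms outcome=F: state=CLOSED
  event#8 t=13ms outcome=S: state=CLOSED
  event#9 t=17ms outcome=F: state=CLOSED
  event#10 t=21ms outcome=S: state=CLOSED
  event#11 t=23ms outcome=S: state=CLOSED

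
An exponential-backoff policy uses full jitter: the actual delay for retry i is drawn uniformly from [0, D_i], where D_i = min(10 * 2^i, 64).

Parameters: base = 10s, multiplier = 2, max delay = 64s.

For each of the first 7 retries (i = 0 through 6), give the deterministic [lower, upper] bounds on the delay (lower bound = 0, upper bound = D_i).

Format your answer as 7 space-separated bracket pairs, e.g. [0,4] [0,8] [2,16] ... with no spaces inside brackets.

Answer: [0,10] [0,20] [0,40] [0,64] [0,64] [0,64] [0,64]

Derivation:
Computing bounds per retry:
  i=0: D_i=min(10*2^0,64)=10, bounds=[0,10]
  i=1: D_i=min(10*2^1,64)=20, bounds=[0,20]
  i=2: D_i=min(10*2^2,64)=40, bounds=[0,40]
  i=3: D_i=min(10*2^3,64)=64, bounds=[0,64]
  i=4: D_i=min(10*2^4,64)=64, bounds=[0,64]
  i=5: D_i=min(10*2^5,64)=64, bounds=[0,64]
  i=6: D_i=min(10*2^6,64)=64, bounds=[0,64]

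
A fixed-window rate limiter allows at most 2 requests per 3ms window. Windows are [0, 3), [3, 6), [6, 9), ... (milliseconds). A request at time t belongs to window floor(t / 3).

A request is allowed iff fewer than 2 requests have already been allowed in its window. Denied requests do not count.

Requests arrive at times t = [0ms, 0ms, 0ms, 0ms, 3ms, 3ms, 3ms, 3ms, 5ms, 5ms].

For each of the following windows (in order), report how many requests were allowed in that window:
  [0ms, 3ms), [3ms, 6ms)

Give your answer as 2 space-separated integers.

Answer: 2 2

Derivation:
Processing requests:
  req#1 t=0ms (window 0): ALLOW
  req#2 t=0ms (window 0): ALLOW
  req#3 t=0ms (window 0): DENY
  req#4 t=0ms (window 0): DENY
  req#5 t=3ms (window 1): ALLOW
  req#6 t=3ms (window 1): ALLOW
  req#7 t=3ms (window 1): DENY
  req#8 t=3ms (window 1): DENY
  req#9 t=5ms (window 1): DENY
  req#10 t=5ms (window 1): DENY

Allowed counts by window: 2 2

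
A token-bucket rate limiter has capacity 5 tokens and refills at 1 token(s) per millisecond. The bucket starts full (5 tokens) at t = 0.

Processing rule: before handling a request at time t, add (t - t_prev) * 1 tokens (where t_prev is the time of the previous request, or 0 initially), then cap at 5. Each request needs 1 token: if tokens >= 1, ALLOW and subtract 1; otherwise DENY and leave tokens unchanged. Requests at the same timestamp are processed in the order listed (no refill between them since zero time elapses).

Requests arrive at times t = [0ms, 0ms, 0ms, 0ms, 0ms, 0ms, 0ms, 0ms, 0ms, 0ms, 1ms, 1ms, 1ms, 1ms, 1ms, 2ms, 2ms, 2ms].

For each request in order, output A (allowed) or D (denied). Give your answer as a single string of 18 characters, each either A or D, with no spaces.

Answer: AAAAADDDDDADDDDADD

Derivation:
Simulating step by step:
  req#1 t=0ms: ALLOW
  req#2 t=0ms: ALLOW
  req#3 t=0ms: ALLOW
  req#4 t=0ms: ALLOW
  req#5 t=0ms: ALLOW
  req#6 t=0ms: DENY
  req#7 t=0ms: DENY
  req#8 t=0ms: DENY
  req#9 t=0ms: DENY
  req#10 t=0ms: DENY
  req#11 t=1ms: ALLOW
  req#12 t=1ms: DENY
  req#13 t=1ms: DENY
  req#14 t=1ms: DENY
  req#15 t=1ms: DENY
  req#16 t=2ms: ALLOW
  req#17 t=2ms: DENY
  req#18 t=2ms: DENY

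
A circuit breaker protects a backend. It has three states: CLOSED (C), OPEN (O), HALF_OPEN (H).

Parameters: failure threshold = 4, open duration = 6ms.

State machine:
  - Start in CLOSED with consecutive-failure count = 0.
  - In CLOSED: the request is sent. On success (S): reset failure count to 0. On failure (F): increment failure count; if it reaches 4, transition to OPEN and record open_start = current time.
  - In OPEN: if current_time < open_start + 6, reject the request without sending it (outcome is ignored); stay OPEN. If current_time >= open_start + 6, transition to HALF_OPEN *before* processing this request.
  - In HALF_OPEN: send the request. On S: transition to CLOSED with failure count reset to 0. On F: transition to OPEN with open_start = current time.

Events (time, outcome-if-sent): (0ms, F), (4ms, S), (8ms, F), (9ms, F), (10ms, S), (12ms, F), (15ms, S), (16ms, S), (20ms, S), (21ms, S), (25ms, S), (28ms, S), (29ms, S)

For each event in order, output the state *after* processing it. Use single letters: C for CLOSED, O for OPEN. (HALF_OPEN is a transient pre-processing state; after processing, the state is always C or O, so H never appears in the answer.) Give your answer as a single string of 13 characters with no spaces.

State after each event:
  event#1 t=0ms outcome=F: state=CLOSED
  event#2 t=4ms outcome=S: state=CLOSED
  event#3 t=8ms outcome=F: state=CLOSED
  event#4 t=9ms outcome=F: state=CLOSED
  event#5 t=10ms outcome=S: state=CLOSED
  event#6 t=12ms outcome=F: state=CLOSED
  event#7 t=15ms outcome=S: state=CLOSED
  event#8 t=16ms outcome=S: state=CLOSED
  event#9 t=20ms outcome=S: state=CLOSED
  event#10 t=21ms outcome=S: state=CLOSED
  event#11 t=25ms outcome=S: state=CLOSED
  event#12 t=28ms outcome=S: state=CLOSED
  event#13 t=29ms outcome=S: state=CLOSED

Answer: CCCCCCCCCCCCC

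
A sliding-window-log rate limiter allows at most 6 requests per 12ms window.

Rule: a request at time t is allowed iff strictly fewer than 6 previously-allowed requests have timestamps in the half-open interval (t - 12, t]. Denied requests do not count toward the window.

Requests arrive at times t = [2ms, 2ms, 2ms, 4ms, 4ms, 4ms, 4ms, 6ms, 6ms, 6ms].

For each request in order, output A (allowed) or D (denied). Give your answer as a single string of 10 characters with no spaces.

Answer: AAAAAADDDD

Derivation:
Tracking allowed requests in the window:
  req#1 t=2ms: ALLOW
  req#2 t=2ms: ALLOW
  req#3 t=2ms: ALLOW
  req#4 t=4ms: ALLOW
  req#5 t=4ms: ALLOW
  req#6 t=4ms: ALLOW
  req#7 t=4ms: DENY
  req#8 t=6ms: DENY
  req#9 t=6ms: DENY
  req#10 t=6ms: DENY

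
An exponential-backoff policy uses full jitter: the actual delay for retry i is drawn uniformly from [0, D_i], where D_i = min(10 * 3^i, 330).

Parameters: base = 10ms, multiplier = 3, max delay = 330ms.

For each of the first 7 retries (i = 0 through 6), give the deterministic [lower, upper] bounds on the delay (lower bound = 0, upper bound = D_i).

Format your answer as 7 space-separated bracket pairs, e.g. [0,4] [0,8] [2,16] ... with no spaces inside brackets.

Answer: [0,10] [0,30] [0,90] [0,270] [0,330] [0,330] [0,330]

Derivation:
Computing bounds per retry:
  i=0: D_i=min(10*3^0,330)=10, bounds=[0,10]
  i=1: D_i=min(10*3^1,330)=30, bounds=[0,30]
  i=2: D_i=min(10*3^2,330)=90, bounds=[0,90]
  i=3: D_i=min(10*3^3,330)=270, bounds=[0,270]
  i=4: D_i=min(10*3^4,330)=330, bounds=[0,330]
  i=5: D_i=min(10*3^5,330)=330, bounds=[0,330]
  i=6: D_i=min(10*3^6,330)=330, bounds=[0,330]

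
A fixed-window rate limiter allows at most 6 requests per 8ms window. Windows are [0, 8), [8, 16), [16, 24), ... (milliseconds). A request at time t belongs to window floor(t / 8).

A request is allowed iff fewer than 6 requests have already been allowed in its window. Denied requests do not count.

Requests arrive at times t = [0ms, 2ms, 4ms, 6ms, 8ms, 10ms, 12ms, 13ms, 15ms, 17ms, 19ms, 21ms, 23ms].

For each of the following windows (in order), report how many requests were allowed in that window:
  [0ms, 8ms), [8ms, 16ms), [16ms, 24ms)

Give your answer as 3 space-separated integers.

Answer: 4 5 4

Derivation:
Processing requests:
  req#1 t=0ms (window 0): ALLOW
  req#2 t=2ms (window 0): ALLOW
  req#3 t=4ms (window 0): ALLOW
  req#4 t=6ms (window 0): ALLOW
  req#5 t=8ms (window 1): ALLOW
  req#6 t=10ms (window 1): ALLOW
  req#7 t=12ms (window 1): ALLOW
  req#8 t=13ms (window 1): ALLOW
  req#9 t=15ms (window 1): ALLOW
  req#10 t=17ms (window 2): ALLOW
  req#11 t=19ms (window 2): ALLOW
  req#12 t=21ms (window 2): ALLOW
  req#13 t=23ms (window 2): ALLOW

Allowed counts by window: 4 5 4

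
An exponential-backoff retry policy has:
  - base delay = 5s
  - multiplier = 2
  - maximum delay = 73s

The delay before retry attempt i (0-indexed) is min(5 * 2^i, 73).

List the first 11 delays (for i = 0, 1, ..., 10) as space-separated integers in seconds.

Answer: 5 10 20 40 73 73 73 73 73 73 73

Derivation:
Computing each delay:
  i=0: min(5*2^0, 73) = 5
  i=1: min(5*2^1, 73) = 10
  i=2: min(5*2^2, 73) = 20
  i=3: min(5*2^3, 73) = 40
  i=4: min(5*2^4, 73) = 73
  i=5: min(5*2^5, 73) = 73
  i=6: min(5*2^6, 73) = 73
  i=7: min(5*2^7, 73) = 73
  i=8: min(5*2^8, 73) = 73
  i=9: min(5*2^9, 73) = 73
  i=10: min(5*2^10, 73) = 73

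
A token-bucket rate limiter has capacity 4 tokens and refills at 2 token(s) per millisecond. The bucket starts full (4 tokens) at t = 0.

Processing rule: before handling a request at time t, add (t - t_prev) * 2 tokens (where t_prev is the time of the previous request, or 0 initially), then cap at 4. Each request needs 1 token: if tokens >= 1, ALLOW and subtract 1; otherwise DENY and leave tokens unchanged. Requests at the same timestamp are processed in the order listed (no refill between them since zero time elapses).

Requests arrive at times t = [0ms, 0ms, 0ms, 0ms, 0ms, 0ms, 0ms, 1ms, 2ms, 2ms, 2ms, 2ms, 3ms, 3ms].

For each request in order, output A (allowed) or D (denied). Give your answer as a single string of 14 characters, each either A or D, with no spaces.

Answer: AAAADDDAAAADAA

Derivation:
Simulating step by step:
  req#1 t=0ms: ALLOW
  req#2 t=0ms: ALLOW
  req#3 t=0ms: ALLOW
  req#4 t=0ms: ALLOW
  req#5 t=0ms: DENY
  req#6 t=0ms: DENY
  req#7 t=0ms: DENY
  req#8 t=1ms: ALLOW
  req#9 t=2ms: ALLOW
  req#10 t=2ms: ALLOW
  req#11 t=2ms: ALLOW
  req#12 t=2ms: DENY
  req#13 t=3ms: ALLOW
  req#14 t=3ms: ALLOW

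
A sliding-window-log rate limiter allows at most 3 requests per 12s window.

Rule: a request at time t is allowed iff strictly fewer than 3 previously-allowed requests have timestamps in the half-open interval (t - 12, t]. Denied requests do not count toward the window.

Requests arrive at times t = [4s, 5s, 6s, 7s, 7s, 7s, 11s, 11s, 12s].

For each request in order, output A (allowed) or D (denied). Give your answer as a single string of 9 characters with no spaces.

Tracking allowed requests in the window:
  req#1 t=4s: ALLOW
  req#2 t=5s: ALLOW
  req#3 t=6s: ALLOW
  req#4 t=7s: DENY
  req#5 t=7s: DENY
  req#6 t=7s: DENY
  req#7 t=11s: DENY
  req#8 t=11s: DENY
  req#9 t=12s: DENY

Answer: AAADDDDDD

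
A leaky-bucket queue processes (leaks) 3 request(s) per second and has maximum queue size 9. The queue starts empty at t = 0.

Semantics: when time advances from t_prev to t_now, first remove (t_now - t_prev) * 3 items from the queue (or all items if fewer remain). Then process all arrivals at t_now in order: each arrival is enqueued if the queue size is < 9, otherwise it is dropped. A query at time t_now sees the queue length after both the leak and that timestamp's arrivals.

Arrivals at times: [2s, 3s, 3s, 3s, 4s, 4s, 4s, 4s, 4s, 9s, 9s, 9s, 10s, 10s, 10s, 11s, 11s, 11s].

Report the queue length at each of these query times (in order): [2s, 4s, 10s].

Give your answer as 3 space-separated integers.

Answer: 1 5 3

Derivation:
Queue lengths at query times:
  query t=2s: backlog = 1
  query t=4s: backlog = 5
  query t=10s: backlog = 3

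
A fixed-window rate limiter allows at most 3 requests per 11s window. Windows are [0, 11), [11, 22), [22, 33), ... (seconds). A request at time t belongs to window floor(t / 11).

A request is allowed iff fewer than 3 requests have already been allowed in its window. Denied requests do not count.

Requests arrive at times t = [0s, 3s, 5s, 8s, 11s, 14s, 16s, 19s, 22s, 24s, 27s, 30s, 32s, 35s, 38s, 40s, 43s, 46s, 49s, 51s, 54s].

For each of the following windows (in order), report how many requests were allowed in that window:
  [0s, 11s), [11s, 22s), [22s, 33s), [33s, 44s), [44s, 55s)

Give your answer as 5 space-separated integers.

Processing requests:
  req#1 t=0s (window 0): ALLOW
  req#2 t=3s (window 0): ALLOW
  req#3 t=5s (window 0): ALLOW
  req#4 t=8s (window 0): DENY
  req#5 t=11s (window 1): ALLOW
  req#6 t=14s (window 1): ALLOW
  req#7 t=16s (window 1): ALLOW
  req#8 t=19s (window 1): DENY
  req#9 t=22s (window 2): ALLOW
  req#10 t=24s (window 2): ALLOW
  req#11 t=27s (window 2): ALLOW
  req#12 t=30s (window 2): DENY
  req#13 t=32s (window 2): DENY
  req#14 t=35s (window 3): ALLOW
  req#15 t=38s (window 3): ALLOW
  req#16 t=40s (window 3): ALLOW
  req#17 t=43s (window 3): DENY
  req#18 t=46s (window 4): ALLOW
  req#19 t=49s (window 4): ALLOW
  req#20 t=51s (window 4): ALLOW
  req#21 t=54s (window 4): DENY

Allowed counts by window: 3 3 3 3 3

Answer: 3 3 3 3 3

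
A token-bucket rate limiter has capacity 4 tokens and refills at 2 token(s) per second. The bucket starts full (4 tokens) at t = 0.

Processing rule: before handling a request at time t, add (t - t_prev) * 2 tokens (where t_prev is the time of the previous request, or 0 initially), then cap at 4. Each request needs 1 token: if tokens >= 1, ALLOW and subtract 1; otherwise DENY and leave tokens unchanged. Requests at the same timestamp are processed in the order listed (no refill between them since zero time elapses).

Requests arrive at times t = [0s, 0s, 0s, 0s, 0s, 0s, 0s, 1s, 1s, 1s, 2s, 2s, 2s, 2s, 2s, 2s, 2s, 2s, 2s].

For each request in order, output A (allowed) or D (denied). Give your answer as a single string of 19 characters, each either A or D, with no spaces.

Answer: AAAADDDAADAADDDDDDD

Derivation:
Simulating step by step:
  req#1 t=0s: ALLOW
  req#2 t=0s: ALLOW
  req#3 t=0s: ALLOW
  req#4 t=0s: ALLOW
  req#5 t=0s: DENY
  req#6 t=0s: DENY
  req#7 t=0s: DENY
  req#8 t=1s: ALLOW
  req#9 t=1s: ALLOW
  req#10 t=1s: DENY
  req#11 t=2s: ALLOW
  req#12 t=2s: ALLOW
  req#13 t=2s: DENY
  req#14 t=2s: DENY
  req#15 t=2s: DENY
  req#16 t=2s: DENY
  req#17 t=2s: DENY
  req#18 t=2s: DENY
  req#19 t=2s: DENY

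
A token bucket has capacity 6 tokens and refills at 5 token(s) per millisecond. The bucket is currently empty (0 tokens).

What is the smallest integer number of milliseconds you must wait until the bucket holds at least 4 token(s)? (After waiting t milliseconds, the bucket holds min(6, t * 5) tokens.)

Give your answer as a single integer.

Answer: 1

Derivation:
Need t * 5 >= 4, so t >= 4/5.
Smallest integer t = ceil(4/5) = 1.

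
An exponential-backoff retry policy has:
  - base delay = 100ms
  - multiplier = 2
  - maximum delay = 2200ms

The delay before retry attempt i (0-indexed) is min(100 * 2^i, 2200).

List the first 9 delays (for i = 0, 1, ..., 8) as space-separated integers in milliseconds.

Answer: 100 200 400 800 1600 2200 2200 2200 2200

Derivation:
Computing each delay:
  i=0: min(100*2^0, 2200) = 100
  i=1: min(100*2^1, 2200) = 200
  i=2: min(100*2^2, 2200) = 400
  i=3: min(100*2^3, 2200) = 800
  i=4: min(100*2^4, 2200) = 1600
  i=5: min(100*2^5, 2200) = 2200
  i=6: min(100*2^6, 2200) = 2200
  i=7: min(100*2^7, 2200) = 2200
  i=8: min(100*2^8, 2200) = 2200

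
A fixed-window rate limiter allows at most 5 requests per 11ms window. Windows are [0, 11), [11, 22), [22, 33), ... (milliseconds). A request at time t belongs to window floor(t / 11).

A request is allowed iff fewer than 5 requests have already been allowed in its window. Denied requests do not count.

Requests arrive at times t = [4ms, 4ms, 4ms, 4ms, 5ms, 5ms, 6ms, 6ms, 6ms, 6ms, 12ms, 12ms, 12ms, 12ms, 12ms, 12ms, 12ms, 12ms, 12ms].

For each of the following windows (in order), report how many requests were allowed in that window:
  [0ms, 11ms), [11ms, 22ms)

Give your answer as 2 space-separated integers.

Answer: 5 5

Derivation:
Processing requests:
  req#1 t=4ms (window 0): ALLOW
  req#2 t=4ms (window 0): ALLOW
  req#3 t=4ms (window 0): ALLOW
  req#4 t=4ms (window 0): ALLOW
  req#5 t=5ms (window 0): ALLOW
  req#6 t=5ms (window 0): DENY
  req#7 t=6ms (window 0): DENY
  req#8 t=6ms (window 0): DENY
  req#9 t=6ms (window 0): DENY
  req#10 t=6ms (window 0): DENY
  req#11 t=12ms (window 1): ALLOW
  req#12 t=12ms (window 1): ALLOW
  req#13 t=12ms (window 1): ALLOW
  req#14 t=12ms (window 1): ALLOW
  req#15 t=12ms (window 1): ALLOW
  req#16 t=12ms (window 1): DENY
  req#17 t=12ms (window 1): DENY
  req#18 t=12ms (window 1): DENY
  req#19 t=12ms (window 1): DENY

Allowed counts by window: 5 5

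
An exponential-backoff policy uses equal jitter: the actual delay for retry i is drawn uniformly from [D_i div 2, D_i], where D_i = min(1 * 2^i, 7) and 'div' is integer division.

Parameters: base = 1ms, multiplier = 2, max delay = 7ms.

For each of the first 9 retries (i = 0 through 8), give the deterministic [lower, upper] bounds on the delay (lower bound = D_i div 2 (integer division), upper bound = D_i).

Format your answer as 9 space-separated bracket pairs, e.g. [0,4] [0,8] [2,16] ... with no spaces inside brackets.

Computing bounds per retry:
  i=0: D_i=min(1*2^0,7)=1, bounds=[0,1]
  i=1: D_i=min(1*2^1,7)=2, bounds=[1,2]
  i=2: D_i=min(1*2^2,7)=4, bounds=[2,4]
  i=3: D_i=min(1*2^3,7)=7, bounds=[3,7]
  i=4: D_i=min(1*2^4,7)=7, bounds=[3,7]
  i=5: D_i=min(1*2^5,7)=7, bounds=[3,7]
  i=6: D_i=min(1*2^6,7)=7, bounds=[3,7]
  i=7: D_i=min(1*2^7,7)=7, bounds=[3,7]
  i=8: D_i=min(1*2^8,7)=7, bounds=[3,7]

Answer: [0,1] [1,2] [2,4] [3,7] [3,7] [3,7] [3,7] [3,7] [3,7]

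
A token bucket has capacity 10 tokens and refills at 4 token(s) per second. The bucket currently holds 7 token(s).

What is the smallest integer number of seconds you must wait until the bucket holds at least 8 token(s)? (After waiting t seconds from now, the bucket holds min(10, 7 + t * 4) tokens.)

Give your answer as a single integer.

Answer: 1

Derivation:
Need 7 + t * 4 >= 8, so t >= 1/4.
Smallest integer t = ceil(1/4) = 1.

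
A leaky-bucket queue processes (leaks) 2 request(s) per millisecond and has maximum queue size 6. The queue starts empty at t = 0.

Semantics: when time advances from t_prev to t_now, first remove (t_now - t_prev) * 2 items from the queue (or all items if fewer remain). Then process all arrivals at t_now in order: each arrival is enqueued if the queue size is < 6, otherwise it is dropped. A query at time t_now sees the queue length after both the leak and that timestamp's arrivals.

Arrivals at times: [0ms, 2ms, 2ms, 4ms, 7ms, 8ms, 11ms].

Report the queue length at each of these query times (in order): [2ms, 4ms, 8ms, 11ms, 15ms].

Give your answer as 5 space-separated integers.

Answer: 2 1 1 1 0

Derivation:
Queue lengths at query times:
  query t=2ms: backlog = 2
  query t=4ms: backlog = 1
  query t=8ms: backlog = 1
  query t=11ms: backlog = 1
  query t=15ms: backlog = 0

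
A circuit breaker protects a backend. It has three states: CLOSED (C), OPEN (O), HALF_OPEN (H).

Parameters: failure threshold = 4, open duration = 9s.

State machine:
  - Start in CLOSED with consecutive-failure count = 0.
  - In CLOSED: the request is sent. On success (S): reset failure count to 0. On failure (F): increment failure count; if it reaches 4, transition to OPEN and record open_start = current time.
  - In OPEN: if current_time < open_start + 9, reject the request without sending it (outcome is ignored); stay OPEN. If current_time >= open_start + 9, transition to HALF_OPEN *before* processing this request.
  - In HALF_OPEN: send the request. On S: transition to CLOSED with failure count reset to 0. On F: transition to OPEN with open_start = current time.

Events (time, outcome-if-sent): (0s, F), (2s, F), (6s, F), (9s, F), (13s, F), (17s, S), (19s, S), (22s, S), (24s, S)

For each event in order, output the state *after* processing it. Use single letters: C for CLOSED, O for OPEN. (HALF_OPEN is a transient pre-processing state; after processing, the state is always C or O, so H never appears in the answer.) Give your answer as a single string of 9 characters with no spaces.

State after each event:
  event#1 t=0s outcome=F: state=CLOSED
  event#2 t=2s outcome=F: state=CLOSED
  event#3 t=6s outcome=F: state=CLOSED
  event#4 t=9s outcome=F: state=OPEN
  event#5 t=13s outcome=F: state=OPEN
  event#6 t=17s outcome=S: state=OPEN
  event#7 t=19s outcome=S: state=CLOSED
  event#8 t=22s outcome=S: state=CLOSED
  event#9 t=24s outcome=S: state=CLOSED

Answer: CCCOOOCCC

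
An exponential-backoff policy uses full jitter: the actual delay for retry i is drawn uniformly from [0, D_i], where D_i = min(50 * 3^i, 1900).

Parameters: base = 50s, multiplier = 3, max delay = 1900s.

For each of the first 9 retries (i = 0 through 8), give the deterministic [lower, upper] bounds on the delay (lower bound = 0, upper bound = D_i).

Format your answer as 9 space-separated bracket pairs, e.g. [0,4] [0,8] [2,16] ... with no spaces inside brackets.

Answer: [0,50] [0,150] [0,450] [0,1350] [0,1900] [0,1900] [0,1900] [0,1900] [0,1900]

Derivation:
Computing bounds per retry:
  i=0: D_i=min(50*3^0,1900)=50, bounds=[0,50]
  i=1: D_i=min(50*3^1,1900)=150, bounds=[0,150]
  i=2: D_i=min(50*3^2,1900)=450, bounds=[0,450]
  i=3: D_i=min(50*3^3,1900)=1350, bounds=[0,1350]
  i=4: D_i=min(50*3^4,1900)=1900, bounds=[0,1900]
  i=5: D_i=min(50*3^5,1900)=1900, bounds=[0,1900]
  i=6: D_i=min(50*3^6,1900)=1900, bounds=[0,1900]
  i=7: D_i=min(50*3^7,1900)=1900, bounds=[0,1900]
  i=8: D_i=min(50*3^8,1900)=1900, bounds=[0,1900]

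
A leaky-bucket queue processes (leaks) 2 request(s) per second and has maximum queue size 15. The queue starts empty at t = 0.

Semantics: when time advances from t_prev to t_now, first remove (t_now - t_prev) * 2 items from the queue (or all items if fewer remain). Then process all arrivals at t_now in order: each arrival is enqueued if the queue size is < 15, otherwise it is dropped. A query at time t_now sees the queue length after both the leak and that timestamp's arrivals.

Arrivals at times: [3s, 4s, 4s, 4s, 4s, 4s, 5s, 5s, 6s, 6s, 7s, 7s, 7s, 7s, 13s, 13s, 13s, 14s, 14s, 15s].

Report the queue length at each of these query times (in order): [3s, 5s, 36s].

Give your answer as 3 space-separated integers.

Queue lengths at query times:
  query t=3s: backlog = 1
  query t=5s: backlog = 5
  query t=36s: backlog = 0

Answer: 1 5 0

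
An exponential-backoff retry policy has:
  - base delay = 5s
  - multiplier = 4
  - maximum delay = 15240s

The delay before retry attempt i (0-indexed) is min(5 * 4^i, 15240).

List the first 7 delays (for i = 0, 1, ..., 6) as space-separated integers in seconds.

Computing each delay:
  i=0: min(5*4^0, 15240) = 5
  i=1: min(5*4^1, 15240) = 20
  i=2: min(5*4^2, 15240) = 80
  i=3: min(5*4^3, 15240) = 320
  i=4: min(5*4^4, 15240) = 1280
  i=5: min(5*4^5, 15240) = 5120
  i=6: min(5*4^6, 15240) = 15240

Answer: 5 20 80 320 1280 5120 15240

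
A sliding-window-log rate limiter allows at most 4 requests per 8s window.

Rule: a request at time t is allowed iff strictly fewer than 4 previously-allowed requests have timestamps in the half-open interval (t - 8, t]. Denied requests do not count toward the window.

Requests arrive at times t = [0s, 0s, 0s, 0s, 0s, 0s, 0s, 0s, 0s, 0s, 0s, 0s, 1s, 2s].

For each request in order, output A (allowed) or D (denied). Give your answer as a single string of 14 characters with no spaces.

Answer: AAAADDDDDDDDDD

Derivation:
Tracking allowed requests in the window:
  req#1 t=0s: ALLOW
  req#2 t=0s: ALLOW
  req#3 t=0s: ALLOW
  req#4 t=0s: ALLOW
  req#5 t=0s: DENY
  req#6 t=0s: DENY
  req#7 t=0s: DENY
  req#8 t=0s: DENY
  req#9 t=0s: DENY
  req#10 t=0s: DENY
  req#11 t=0s: DENY
  req#12 t=0s: DENY
  req#13 t=1s: DENY
  req#14 t=2s: DENY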